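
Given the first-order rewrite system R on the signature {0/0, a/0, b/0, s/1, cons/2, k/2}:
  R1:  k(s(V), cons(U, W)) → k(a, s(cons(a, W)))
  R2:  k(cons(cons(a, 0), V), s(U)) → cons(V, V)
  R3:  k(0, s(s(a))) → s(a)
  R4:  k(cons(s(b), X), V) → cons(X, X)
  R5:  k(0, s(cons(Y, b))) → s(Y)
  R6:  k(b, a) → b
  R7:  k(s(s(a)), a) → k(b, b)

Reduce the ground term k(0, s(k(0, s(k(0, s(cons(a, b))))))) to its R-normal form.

1. k(0, s(k(0, s(k(0, s(cons(a, b)))))))  →  k(0, s(k(0, s(s(a)))))   [R5 at 2.1.2.1]
2. k(0, s(k(0, s(s(a)))))  →  k(0, s(s(a)))   [R3 at 2.1]
3. k(0, s(s(a)))  →  s(a)   [R3 at ε]

s(a)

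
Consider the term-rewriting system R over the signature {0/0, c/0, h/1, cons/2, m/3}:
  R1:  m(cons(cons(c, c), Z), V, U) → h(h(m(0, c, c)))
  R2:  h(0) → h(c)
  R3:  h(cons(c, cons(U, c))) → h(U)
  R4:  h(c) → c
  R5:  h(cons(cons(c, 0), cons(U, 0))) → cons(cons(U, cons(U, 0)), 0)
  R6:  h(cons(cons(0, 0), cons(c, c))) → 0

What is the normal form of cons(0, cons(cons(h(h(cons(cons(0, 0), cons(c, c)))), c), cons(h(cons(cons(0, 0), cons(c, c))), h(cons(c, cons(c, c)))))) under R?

1. cons(0, cons(cons(h(h(cons(cons(0, 0), cons(c, c)))), c), cons(h(cons(cons(0, 0), cons(c, c))), h(cons(c, cons(c, c))))))  →  cons(0, cons(cons(h(0), c), cons(h(cons(cons(0, 0), cons(c, c))), h(cons(c, cons(c, c))))))   [R6 at 2.1.1.1]
2. cons(0, cons(cons(h(0), c), cons(h(cons(cons(0, 0), cons(c, c))), h(cons(c, cons(c, c))))))  →  cons(0, cons(cons(h(c), c), cons(h(cons(cons(0, 0), cons(c, c))), h(cons(c, cons(c, c))))))   [R2 at 2.1.1]
3. cons(0, cons(cons(h(c), c), cons(h(cons(cons(0, 0), cons(c, c))), h(cons(c, cons(c, c))))))  →  cons(0, cons(cons(c, c), cons(h(cons(cons(0, 0), cons(c, c))), h(cons(c, cons(c, c))))))   [R4 at 2.1.1]
4. cons(0, cons(cons(c, c), cons(h(cons(cons(0, 0), cons(c, c))), h(cons(c, cons(c, c))))))  →  cons(0, cons(cons(c, c), cons(0, h(cons(c, cons(c, c))))))   [R6 at 2.2.1]
5. cons(0, cons(cons(c, c), cons(0, h(cons(c, cons(c, c))))))  →  cons(0, cons(cons(c, c), cons(0, h(c))))   [R3 at 2.2.2]
6. cons(0, cons(cons(c, c), cons(0, h(c))))  →  cons(0, cons(cons(c, c), cons(0, c)))   [R4 at 2.2.2]

cons(0, cons(cons(c, c), cons(0, c)))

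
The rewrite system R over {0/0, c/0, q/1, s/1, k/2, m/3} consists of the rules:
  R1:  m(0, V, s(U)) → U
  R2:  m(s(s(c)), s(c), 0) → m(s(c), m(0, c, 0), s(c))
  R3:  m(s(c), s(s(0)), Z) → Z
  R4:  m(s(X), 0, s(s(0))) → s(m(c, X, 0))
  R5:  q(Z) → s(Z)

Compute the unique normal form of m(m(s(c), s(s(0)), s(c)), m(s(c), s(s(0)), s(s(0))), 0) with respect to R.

0

1. m(m(s(c), s(s(0)), s(c)), m(s(c), s(s(0)), s(s(0))), 0)  →  m(s(c), m(s(c), s(s(0)), s(s(0))), 0)   [R3 at 1]
2. m(s(c), m(s(c), s(s(0)), s(s(0))), 0)  →  m(s(c), s(s(0)), 0)   [R3 at 2]
3. m(s(c), s(s(0)), 0)  →  0   [R3 at ε]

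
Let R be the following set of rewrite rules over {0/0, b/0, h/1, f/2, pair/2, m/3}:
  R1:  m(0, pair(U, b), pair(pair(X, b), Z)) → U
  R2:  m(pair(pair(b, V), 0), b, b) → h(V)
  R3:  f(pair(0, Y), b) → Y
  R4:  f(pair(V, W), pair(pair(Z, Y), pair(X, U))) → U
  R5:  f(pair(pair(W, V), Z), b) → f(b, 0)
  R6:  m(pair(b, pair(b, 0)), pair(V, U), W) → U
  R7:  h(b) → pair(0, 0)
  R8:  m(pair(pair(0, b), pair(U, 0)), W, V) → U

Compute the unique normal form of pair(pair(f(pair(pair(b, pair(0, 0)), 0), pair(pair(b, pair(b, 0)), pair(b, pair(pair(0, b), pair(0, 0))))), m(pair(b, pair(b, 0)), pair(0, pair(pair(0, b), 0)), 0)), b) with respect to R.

1. pair(pair(f(pair(pair(b, pair(0, 0)), 0), pair(pair(b, pair(b, 0)), pair(b, pair(pair(0, b), pair(0, 0))))), m(pair(b, pair(b, 0)), pair(0, pair(pair(0, b), 0)), 0)), b)  →  pair(pair(pair(pair(0, b), pair(0, 0)), m(pair(b, pair(b, 0)), pair(0, pair(pair(0, b), 0)), 0)), b)   [R4 at 1.1]
2. pair(pair(pair(pair(0, b), pair(0, 0)), m(pair(b, pair(b, 0)), pair(0, pair(pair(0, b), 0)), 0)), b)  →  pair(pair(pair(pair(0, b), pair(0, 0)), pair(pair(0, b), 0)), b)   [R6 at 1.2]

pair(pair(pair(pair(0, b), pair(0, 0)), pair(pair(0, b), 0)), b)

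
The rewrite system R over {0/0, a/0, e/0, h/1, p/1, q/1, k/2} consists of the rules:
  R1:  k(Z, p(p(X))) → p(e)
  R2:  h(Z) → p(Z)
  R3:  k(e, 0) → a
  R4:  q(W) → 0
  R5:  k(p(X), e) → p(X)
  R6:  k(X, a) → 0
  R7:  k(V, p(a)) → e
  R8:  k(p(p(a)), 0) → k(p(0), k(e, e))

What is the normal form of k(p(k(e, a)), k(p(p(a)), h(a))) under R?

p(0)

1. k(p(k(e, a)), k(p(p(a)), h(a)))  →  k(p(0), k(p(p(a)), h(a)))   [R6 at 1.1]
2. k(p(0), k(p(p(a)), h(a)))  →  k(p(0), k(p(p(a)), p(a)))   [R2 at 2.2]
3. k(p(0), k(p(p(a)), p(a)))  →  k(p(0), e)   [R7 at 2]
4. k(p(0), e)  →  p(0)   [R5 at ε]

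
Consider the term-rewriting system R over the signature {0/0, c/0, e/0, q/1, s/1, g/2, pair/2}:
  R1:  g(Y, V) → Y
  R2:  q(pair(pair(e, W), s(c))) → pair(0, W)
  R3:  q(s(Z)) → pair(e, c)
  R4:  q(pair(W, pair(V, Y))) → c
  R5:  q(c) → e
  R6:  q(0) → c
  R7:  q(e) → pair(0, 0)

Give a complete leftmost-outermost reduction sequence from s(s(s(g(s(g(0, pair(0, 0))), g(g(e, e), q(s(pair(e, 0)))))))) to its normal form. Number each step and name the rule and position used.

s(s(s(s(0))))

1. s(s(s(g(s(g(0, pair(0, 0))), g(g(e, e), q(s(pair(e, 0))))))))  →  s(s(s(s(g(0, pair(0, 0))))))   [R1 at 1.1.1]
2. s(s(s(s(g(0, pair(0, 0))))))  →  s(s(s(s(0))))   [R1 at 1.1.1.1]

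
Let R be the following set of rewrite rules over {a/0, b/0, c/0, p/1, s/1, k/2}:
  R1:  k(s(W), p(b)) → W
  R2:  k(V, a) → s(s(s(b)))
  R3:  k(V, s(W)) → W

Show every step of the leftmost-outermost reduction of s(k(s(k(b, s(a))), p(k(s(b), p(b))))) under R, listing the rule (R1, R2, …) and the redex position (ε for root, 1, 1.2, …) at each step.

1. s(k(s(k(b, s(a))), p(k(s(b), p(b)))))  →  s(k(s(a), p(k(s(b), p(b)))))   [R3 at 1.1.1]
2. s(k(s(a), p(k(s(b), p(b)))))  →  s(k(s(a), p(b)))   [R1 at 1.2.1]
3. s(k(s(a), p(b)))  →  s(a)   [R1 at 1]

s(a)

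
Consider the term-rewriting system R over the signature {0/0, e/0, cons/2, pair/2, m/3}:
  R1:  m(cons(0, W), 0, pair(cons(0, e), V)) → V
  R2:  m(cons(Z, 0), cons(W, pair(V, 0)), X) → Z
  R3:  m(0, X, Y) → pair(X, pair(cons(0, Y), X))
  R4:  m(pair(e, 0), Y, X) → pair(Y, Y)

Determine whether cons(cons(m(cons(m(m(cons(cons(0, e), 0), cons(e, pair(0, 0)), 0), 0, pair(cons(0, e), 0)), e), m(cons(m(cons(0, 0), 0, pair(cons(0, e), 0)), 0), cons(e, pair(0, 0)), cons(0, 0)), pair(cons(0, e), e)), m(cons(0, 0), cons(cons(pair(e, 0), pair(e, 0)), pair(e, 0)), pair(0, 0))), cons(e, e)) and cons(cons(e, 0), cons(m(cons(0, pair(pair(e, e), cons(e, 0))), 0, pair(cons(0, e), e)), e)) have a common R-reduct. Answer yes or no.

Reduce t₁ = cons(cons(m(cons(m(m(cons(cons(0, e), 0), cons(e, pair(0, 0)), 0), 0, pair(cons(0, e), 0)), e), m(cons(m(cons(0, 0), 0, pair(cons(0, e), 0)), 0), cons(e, pair(0, 0)), cons(0, 0)), pair(cons(0, e), e)), m(cons(0, 0), cons(cons(pair(e, 0), pair(e, 0)), pair(e, 0)), pair(0, 0))), cons(e, e)):
1. cons(cons(m(cons(m(m(cons(cons(0, e), 0), cons(e, pair(0, 0)), 0), 0, pair(cons(0, e), 0)), e), m(cons(m(cons(0, 0), 0, pair(cons(0, e), 0)), 0), cons(e, pair(0, 0)), cons(0, 0)), pair(cons(0, e), e)), m(cons(0, 0), cons(cons(pair(e, 0), pair(e, 0)), pair(e, 0)), pair(0, 0))), cons(e, e))  →  cons(cons(m(cons(m(cons(0, e), 0, pair(cons(0, e), 0)), e), m(cons(m(cons(0, 0), 0, pair(cons(0, e), 0)), 0), cons(e, pair(0, 0)), cons(0, 0)), pair(cons(0, e), e)), m(cons(0, 0), cons(cons(pair(e, 0), pair(e, 0)), pair(e, 0)), pair(0, 0))), cons(e, e))   [R2 at 1.1.1.1.1]
2. cons(cons(m(cons(m(cons(0, e), 0, pair(cons(0, e), 0)), e), m(cons(m(cons(0, 0), 0, pair(cons(0, e), 0)), 0), cons(e, pair(0, 0)), cons(0, 0)), pair(cons(0, e), e)), m(cons(0, 0), cons(cons(pair(e, 0), pair(e, 0)), pair(e, 0)), pair(0, 0))), cons(e, e))  →  cons(cons(m(cons(0, e), m(cons(m(cons(0, 0), 0, pair(cons(0, e), 0)), 0), cons(e, pair(0, 0)), cons(0, 0)), pair(cons(0, e), e)), m(cons(0, 0), cons(cons(pair(e, 0), pair(e, 0)), pair(e, 0)), pair(0, 0))), cons(e, e))   [R1 at 1.1.1.1]
3. cons(cons(m(cons(0, e), m(cons(m(cons(0, 0), 0, pair(cons(0, e), 0)), 0), cons(e, pair(0, 0)), cons(0, 0)), pair(cons(0, e), e)), m(cons(0, 0), cons(cons(pair(e, 0), pair(e, 0)), pair(e, 0)), pair(0, 0))), cons(e, e))  →  cons(cons(m(cons(0, e), m(cons(0, 0), 0, pair(cons(0, e), 0)), pair(cons(0, e), e)), m(cons(0, 0), cons(cons(pair(e, 0), pair(e, 0)), pair(e, 0)), pair(0, 0))), cons(e, e))   [R2 at 1.1.2]
4. cons(cons(m(cons(0, e), m(cons(0, 0), 0, pair(cons(0, e), 0)), pair(cons(0, e), e)), m(cons(0, 0), cons(cons(pair(e, 0), pair(e, 0)), pair(e, 0)), pair(0, 0))), cons(e, e))  →  cons(cons(m(cons(0, e), 0, pair(cons(0, e), e)), m(cons(0, 0), cons(cons(pair(e, 0), pair(e, 0)), pair(e, 0)), pair(0, 0))), cons(e, e))   [R1 at 1.1.2]
5. cons(cons(m(cons(0, e), 0, pair(cons(0, e), e)), m(cons(0, 0), cons(cons(pair(e, 0), pair(e, 0)), pair(e, 0)), pair(0, 0))), cons(e, e))  →  cons(cons(e, m(cons(0, 0), cons(cons(pair(e, 0), pair(e, 0)), pair(e, 0)), pair(0, 0))), cons(e, e))   [R1 at 1.1]
6. cons(cons(e, m(cons(0, 0), cons(cons(pair(e, 0), pair(e, 0)), pair(e, 0)), pair(0, 0))), cons(e, e))  →  cons(cons(e, 0), cons(e, e))   [R2 at 1.2]

Reduce t₂ = cons(cons(e, 0), cons(m(cons(0, pair(pair(e, e), cons(e, 0))), 0, pair(cons(0, e), e)), e)):
1. cons(cons(e, 0), cons(m(cons(0, pair(pair(e, e), cons(e, 0))), 0, pair(cons(0, e), e)), e))  →  cons(cons(e, 0), cons(e, e))   [R1 at 2.1]

yes — NF(t₁) = cons(cons(e, 0), cons(e, e)), NF(t₂) = cons(cons(e, 0), cons(e, e))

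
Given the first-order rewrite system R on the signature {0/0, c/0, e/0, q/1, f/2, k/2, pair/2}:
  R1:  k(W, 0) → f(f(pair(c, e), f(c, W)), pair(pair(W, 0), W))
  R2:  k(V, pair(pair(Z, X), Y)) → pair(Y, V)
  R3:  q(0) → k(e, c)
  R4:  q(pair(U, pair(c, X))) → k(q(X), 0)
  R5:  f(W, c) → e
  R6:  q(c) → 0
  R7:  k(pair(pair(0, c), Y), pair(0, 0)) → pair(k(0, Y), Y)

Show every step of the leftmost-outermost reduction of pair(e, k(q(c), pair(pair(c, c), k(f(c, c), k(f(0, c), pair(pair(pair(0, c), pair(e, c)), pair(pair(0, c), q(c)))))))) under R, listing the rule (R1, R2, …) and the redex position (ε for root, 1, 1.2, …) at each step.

1. pair(e, k(q(c), pair(pair(c, c), k(f(c, c), k(f(0, c), pair(pair(pair(0, c), pair(e, c)), pair(pair(0, c), q(c))))))))  →  pair(e, pair(k(f(c, c), k(f(0, c), pair(pair(pair(0, c), pair(e, c)), pair(pair(0, c), q(c))))), q(c)))   [R2 at 2]
2. pair(e, pair(k(f(c, c), k(f(0, c), pair(pair(pair(0, c), pair(e, c)), pair(pair(0, c), q(c))))), q(c)))  →  pair(e, pair(k(e, k(f(0, c), pair(pair(pair(0, c), pair(e, c)), pair(pair(0, c), q(c))))), q(c)))   [R5 at 2.1.1]
3. pair(e, pair(k(e, k(f(0, c), pair(pair(pair(0, c), pair(e, c)), pair(pair(0, c), q(c))))), q(c)))  →  pair(e, pair(k(e, pair(pair(pair(0, c), q(c)), f(0, c))), q(c)))   [R2 at 2.1.2]
4. pair(e, pair(k(e, pair(pair(pair(0, c), q(c)), f(0, c))), q(c)))  →  pair(e, pair(pair(f(0, c), e), q(c)))   [R2 at 2.1]
5. pair(e, pair(pair(f(0, c), e), q(c)))  →  pair(e, pair(pair(e, e), q(c)))   [R5 at 2.1.1]
6. pair(e, pair(pair(e, e), q(c)))  →  pair(e, pair(pair(e, e), 0))   [R6 at 2.2]

pair(e, pair(pair(e, e), 0))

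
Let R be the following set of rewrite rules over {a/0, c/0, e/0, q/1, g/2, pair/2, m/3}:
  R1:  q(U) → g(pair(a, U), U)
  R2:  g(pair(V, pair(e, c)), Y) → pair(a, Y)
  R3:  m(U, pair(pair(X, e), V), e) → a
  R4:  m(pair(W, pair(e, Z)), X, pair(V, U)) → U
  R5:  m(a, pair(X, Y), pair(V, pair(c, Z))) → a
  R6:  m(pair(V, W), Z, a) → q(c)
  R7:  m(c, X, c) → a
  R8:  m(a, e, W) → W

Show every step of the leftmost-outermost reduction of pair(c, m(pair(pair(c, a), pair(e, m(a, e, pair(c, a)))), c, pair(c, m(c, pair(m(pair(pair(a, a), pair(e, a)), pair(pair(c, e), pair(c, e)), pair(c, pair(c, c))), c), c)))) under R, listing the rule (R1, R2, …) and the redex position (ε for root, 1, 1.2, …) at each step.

pair(c, a)

1. pair(c, m(pair(pair(c, a), pair(e, m(a, e, pair(c, a)))), c, pair(c, m(c, pair(m(pair(pair(a, a), pair(e, a)), pair(pair(c, e), pair(c, e)), pair(c, pair(c, c))), c), c))))  →  pair(c, m(c, pair(m(pair(pair(a, a), pair(e, a)), pair(pair(c, e), pair(c, e)), pair(c, pair(c, c))), c), c))   [R4 at 2]
2. pair(c, m(c, pair(m(pair(pair(a, a), pair(e, a)), pair(pair(c, e), pair(c, e)), pair(c, pair(c, c))), c), c))  →  pair(c, a)   [R7 at 2]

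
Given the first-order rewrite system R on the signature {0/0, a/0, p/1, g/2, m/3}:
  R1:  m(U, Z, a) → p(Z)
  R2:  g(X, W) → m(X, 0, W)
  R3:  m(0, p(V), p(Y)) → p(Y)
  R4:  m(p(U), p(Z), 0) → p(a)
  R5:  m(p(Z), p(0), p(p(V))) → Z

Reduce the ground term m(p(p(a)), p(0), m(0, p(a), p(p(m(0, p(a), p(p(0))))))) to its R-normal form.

1. m(p(p(a)), p(0), m(0, p(a), p(p(m(0, p(a), p(p(0)))))))  →  m(p(p(a)), p(0), p(p(m(0, p(a), p(p(0))))))   [R3 at 3]
2. m(p(p(a)), p(0), p(p(m(0, p(a), p(p(0))))))  →  p(a)   [R5 at ε]

p(a)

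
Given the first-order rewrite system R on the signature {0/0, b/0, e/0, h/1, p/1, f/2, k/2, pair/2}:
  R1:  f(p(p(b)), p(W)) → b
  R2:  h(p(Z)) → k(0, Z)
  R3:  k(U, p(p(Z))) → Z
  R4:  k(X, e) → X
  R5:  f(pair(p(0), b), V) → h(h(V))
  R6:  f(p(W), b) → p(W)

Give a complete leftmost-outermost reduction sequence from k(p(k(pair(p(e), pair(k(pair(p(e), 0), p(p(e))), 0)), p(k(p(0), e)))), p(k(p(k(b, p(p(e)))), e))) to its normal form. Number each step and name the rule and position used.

e

1. k(p(k(pair(p(e), pair(k(pair(p(e), 0), p(p(e))), 0)), p(k(p(0), e)))), p(k(p(k(b, p(p(e)))), e)))  →  k(p(k(pair(p(e), pair(e, 0)), p(k(p(0), e)))), p(k(p(k(b, p(p(e)))), e)))   [R3 at 1.1.1.2.1]
2. k(p(k(pair(p(e), pair(e, 0)), p(k(p(0), e)))), p(k(p(k(b, p(p(e)))), e)))  →  k(p(k(pair(p(e), pair(e, 0)), p(p(0)))), p(k(p(k(b, p(p(e)))), e)))   [R4 at 1.1.2.1]
3. k(p(k(pair(p(e), pair(e, 0)), p(p(0)))), p(k(p(k(b, p(p(e)))), e)))  →  k(p(0), p(k(p(k(b, p(p(e)))), e)))   [R3 at 1.1]
4. k(p(0), p(k(p(k(b, p(p(e)))), e)))  →  k(p(0), p(p(k(b, p(p(e))))))   [R4 at 2.1]
5. k(p(0), p(p(k(b, p(p(e))))))  →  k(b, p(p(e)))   [R3 at ε]
6. k(b, p(p(e)))  →  e   [R3 at ε]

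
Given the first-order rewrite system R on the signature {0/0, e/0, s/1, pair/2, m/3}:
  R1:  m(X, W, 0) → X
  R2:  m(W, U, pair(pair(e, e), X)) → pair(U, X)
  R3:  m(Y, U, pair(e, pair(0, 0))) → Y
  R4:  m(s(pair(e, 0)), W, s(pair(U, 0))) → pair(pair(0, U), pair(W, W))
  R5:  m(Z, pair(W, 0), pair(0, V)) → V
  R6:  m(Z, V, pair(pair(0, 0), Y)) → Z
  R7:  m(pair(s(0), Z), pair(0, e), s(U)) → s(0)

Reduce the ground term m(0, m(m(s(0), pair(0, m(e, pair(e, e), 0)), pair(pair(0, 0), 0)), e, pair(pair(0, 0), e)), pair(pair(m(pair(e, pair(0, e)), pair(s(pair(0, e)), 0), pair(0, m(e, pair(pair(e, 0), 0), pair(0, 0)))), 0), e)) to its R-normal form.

1. m(0, m(m(s(0), pair(0, m(e, pair(e, e), 0)), pair(pair(0, 0), 0)), e, pair(pair(0, 0), e)), pair(pair(m(pair(e, pair(0, e)), pair(s(pair(0, e)), 0), pair(0, m(e, pair(pair(e, 0), 0), pair(0, 0)))), 0), e))  →  m(0, m(s(0), pair(0, m(e, pair(e, e), 0)), pair(pair(0, 0), 0)), pair(pair(m(pair(e, pair(0, e)), pair(s(pair(0, e)), 0), pair(0, m(e, pair(pair(e, 0), 0), pair(0, 0)))), 0), e))   [R6 at 2]
2. m(0, m(s(0), pair(0, m(e, pair(e, e), 0)), pair(pair(0, 0), 0)), pair(pair(m(pair(e, pair(0, e)), pair(s(pair(0, e)), 0), pair(0, m(e, pair(pair(e, 0), 0), pair(0, 0)))), 0), e))  →  m(0, s(0), pair(pair(m(pair(e, pair(0, e)), pair(s(pair(0, e)), 0), pair(0, m(e, pair(pair(e, 0), 0), pair(0, 0)))), 0), e))   [R6 at 2]
3. m(0, s(0), pair(pair(m(pair(e, pair(0, e)), pair(s(pair(0, e)), 0), pair(0, m(e, pair(pair(e, 0), 0), pair(0, 0)))), 0), e))  →  m(0, s(0), pair(pair(m(e, pair(pair(e, 0), 0), pair(0, 0)), 0), e))   [R5 at 3.1.1]
4. m(0, s(0), pair(pair(m(e, pair(pair(e, 0), 0), pair(0, 0)), 0), e))  →  m(0, s(0), pair(pair(0, 0), e))   [R5 at 3.1.1]
5. m(0, s(0), pair(pair(0, 0), e))  →  0   [R6 at ε]

0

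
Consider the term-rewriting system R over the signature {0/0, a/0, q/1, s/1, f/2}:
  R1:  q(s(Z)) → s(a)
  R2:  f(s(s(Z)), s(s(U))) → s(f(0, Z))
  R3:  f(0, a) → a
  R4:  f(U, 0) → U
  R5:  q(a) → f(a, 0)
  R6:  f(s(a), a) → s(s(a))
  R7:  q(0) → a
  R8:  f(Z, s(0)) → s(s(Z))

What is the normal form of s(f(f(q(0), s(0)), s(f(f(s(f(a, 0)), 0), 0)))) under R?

1. s(f(f(q(0), s(0)), s(f(f(s(f(a, 0)), 0), 0))))  →  s(f(s(s(q(0))), s(f(f(s(f(a, 0)), 0), 0))))   [R8 at 1.1]
2. s(f(s(s(q(0))), s(f(f(s(f(a, 0)), 0), 0))))  →  s(f(s(s(a)), s(f(f(s(f(a, 0)), 0), 0))))   [R7 at 1.1.1.1]
3. s(f(s(s(a)), s(f(f(s(f(a, 0)), 0), 0))))  →  s(f(s(s(a)), s(f(s(f(a, 0)), 0))))   [R4 at 1.2.1]
4. s(f(s(s(a)), s(f(s(f(a, 0)), 0))))  →  s(f(s(s(a)), s(s(f(a, 0)))))   [R4 at 1.2.1]
5. s(f(s(s(a)), s(s(f(a, 0)))))  →  s(s(f(0, a)))   [R2 at 1]
6. s(s(f(0, a)))  →  s(s(a))   [R3 at 1.1]

s(s(a))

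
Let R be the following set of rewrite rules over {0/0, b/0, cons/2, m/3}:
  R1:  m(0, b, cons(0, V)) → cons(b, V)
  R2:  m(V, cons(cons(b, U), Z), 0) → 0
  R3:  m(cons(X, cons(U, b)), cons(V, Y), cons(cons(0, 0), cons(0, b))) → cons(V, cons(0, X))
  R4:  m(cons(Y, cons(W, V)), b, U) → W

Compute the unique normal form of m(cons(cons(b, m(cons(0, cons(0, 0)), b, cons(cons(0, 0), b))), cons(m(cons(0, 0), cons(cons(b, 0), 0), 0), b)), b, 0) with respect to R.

0

1. m(cons(cons(b, m(cons(0, cons(0, 0)), b, cons(cons(0, 0), b))), cons(m(cons(0, 0), cons(cons(b, 0), 0), 0), b)), b, 0)  →  m(cons(0, 0), cons(cons(b, 0), 0), 0)   [R4 at ε]
2. m(cons(0, 0), cons(cons(b, 0), 0), 0)  →  0   [R2 at ε]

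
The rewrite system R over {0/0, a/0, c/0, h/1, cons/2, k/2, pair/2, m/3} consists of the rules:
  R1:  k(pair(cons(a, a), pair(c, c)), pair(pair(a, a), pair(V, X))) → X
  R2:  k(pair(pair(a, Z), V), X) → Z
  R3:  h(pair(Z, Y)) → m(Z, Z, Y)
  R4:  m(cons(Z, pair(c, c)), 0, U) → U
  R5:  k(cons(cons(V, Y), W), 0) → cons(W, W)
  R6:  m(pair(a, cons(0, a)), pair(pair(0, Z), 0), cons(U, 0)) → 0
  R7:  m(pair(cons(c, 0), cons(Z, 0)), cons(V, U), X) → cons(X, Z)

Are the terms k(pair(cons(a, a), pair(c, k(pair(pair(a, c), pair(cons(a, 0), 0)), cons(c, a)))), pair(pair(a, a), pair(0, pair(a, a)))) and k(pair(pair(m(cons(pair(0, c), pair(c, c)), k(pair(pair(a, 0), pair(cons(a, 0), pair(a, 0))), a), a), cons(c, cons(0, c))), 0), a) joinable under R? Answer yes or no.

no — NF(t₁) = pair(a, a), NF(t₂) = cons(c, cons(0, c))

Reduce t₁ = k(pair(cons(a, a), pair(c, k(pair(pair(a, c), pair(cons(a, 0), 0)), cons(c, a)))), pair(pair(a, a), pair(0, pair(a, a)))):
1. k(pair(cons(a, a), pair(c, k(pair(pair(a, c), pair(cons(a, 0), 0)), cons(c, a)))), pair(pair(a, a), pair(0, pair(a, a))))  →  k(pair(cons(a, a), pair(c, c)), pair(pair(a, a), pair(0, pair(a, a))))   [R2 at 1.2.2]
2. k(pair(cons(a, a), pair(c, c)), pair(pair(a, a), pair(0, pair(a, a))))  →  pair(a, a)   [R1 at ε]

Reduce t₂ = k(pair(pair(m(cons(pair(0, c), pair(c, c)), k(pair(pair(a, 0), pair(cons(a, 0), pair(a, 0))), a), a), cons(c, cons(0, c))), 0), a):
1. k(pair(pair(m(cons(pair(0, c), pair(c, c)), k(pair(pair(a, 0), pair(cons(a, 0), pair(a, 0))), a), a), cons(c, cons(0, c))), 0), a)  →  k(pair(pair(m(cons(pair(0, c), pair(c, c)), 0, a), cons(c, cons(0, c))), 0), a)   [R2 at 1.1.1.2]
2. k(pair(pair(m(cons(pair(0, c), pair(c, c)), 0, a), cons(c, cons(0, c))), 0), a)  →  k(pair(pair(a, cons(c, cons(0, c))), 0), a)   [R4 at 1.1.1]
3. k(pair(pair(a, cons(c, cons(0, c))), 0), a)  →  cons(c, cons(0, c))   [R2 at ε]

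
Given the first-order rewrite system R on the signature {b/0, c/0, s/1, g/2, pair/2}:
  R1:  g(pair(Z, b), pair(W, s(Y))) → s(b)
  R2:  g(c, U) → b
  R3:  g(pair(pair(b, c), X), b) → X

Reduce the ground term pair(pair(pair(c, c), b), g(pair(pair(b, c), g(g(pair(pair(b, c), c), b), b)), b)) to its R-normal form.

pair(pair(pair(c, c), b), b)

1. pair(pair(pair(c, c), b), g(pair(pair(b, c), g(g(pair(pair(b, c), c), b), b)), b))  →  pair(pair(pair(c, c), b), g(g(pair(pair(b, c), c), b), b))   [R3 at 2]
2. pair(pair(pair(c, c), b), g(g(pair(pair(b, c), c), b), b))  →  pair(pair(pair(c, c), b), g(c, b))   [R3 at 2.1]
3. pair(pair(pair(c, c), b), g(c, b))  →  pair(pair(pair(c, c), b), b)   [R2 at 2]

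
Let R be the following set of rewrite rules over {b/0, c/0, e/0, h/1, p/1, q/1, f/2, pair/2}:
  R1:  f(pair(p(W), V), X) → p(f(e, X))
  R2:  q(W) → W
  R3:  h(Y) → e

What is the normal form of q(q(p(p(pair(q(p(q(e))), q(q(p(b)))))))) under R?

p(p(pair(p(e), p(b))))

1. q(q(p(p(pair(q(p(q(e))), q(q(p(b))))))))  →  q(p(p(pair(q(p(q(e))), q(q(p(b)))))))   [R2 at ε]
2. q(p(p(pair(q(p(q(e))), q(q(p(b)))))))  →  p(p(pair(q(p(q(e))), q(q(p(b))))))   [R2 at ε]
3. p(p(pair(q(p(q(e))), q(q(p(b))))))  →  p(p(pair(p(q(e)), q(q(p(b))))))   [R2 at 1.1.1]
4. p(p(pair(p(q(e)), q(q(p(b))))))  →  p(p(pair(p(e), q(q(p(b))))))   [R2 at 1.1.1.1]
5. p(p(pair(p(e), q(q(p(b))))))  →  p(p(pair(p(e), q(p(b)))))   [R2 at 1.1.2]
6. p(p(pair(p(e), q(p(b)))))  →  p(p(pair(p(e), p(b))))   [R2 at 1.1.2]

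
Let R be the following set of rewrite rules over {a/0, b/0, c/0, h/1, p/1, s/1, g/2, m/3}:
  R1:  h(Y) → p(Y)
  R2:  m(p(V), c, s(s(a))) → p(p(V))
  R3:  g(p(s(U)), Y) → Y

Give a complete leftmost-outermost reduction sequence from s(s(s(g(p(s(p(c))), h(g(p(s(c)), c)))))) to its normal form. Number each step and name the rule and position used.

1. s(s(s(g(p(s(p(c))), h(g(p(s(c)), c))))))  →  s(s(s(h(g(p(s(c)), c)))))   [R3 at 1.1.1]
2. s(s(s(h(g(p(s(c)), c)))))  →  s(s(s(p(g(p(s(c)), c)))))   [R1 at 1.1.1]
3. s(s(s(p(g(p(s(c)), c)))))  →  s(s(s(p(c))))   [R3 at 1.1.1.1]

s(s(s(p(c))))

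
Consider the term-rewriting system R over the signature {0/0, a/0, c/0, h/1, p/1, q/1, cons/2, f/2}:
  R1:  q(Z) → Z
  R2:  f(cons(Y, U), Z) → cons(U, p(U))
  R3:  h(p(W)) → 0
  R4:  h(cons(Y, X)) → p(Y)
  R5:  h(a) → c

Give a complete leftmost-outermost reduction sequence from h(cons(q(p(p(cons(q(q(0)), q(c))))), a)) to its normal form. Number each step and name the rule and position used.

1. h(cons(q(p(p(cons(q(q(0)), q(c))))), a))  →  p(q(p(p(cons(q(q(0)), q(c))))))   [R4 at ε]
2. p(q(p(p(cons(q(q(0)), q(c))))))  →  p(p(p(cons(q(q(0)), q(c)))))   [R1 at 1]
3. p(p(p(cons(q(q(0)), q(c)))))  →  p(p(p(cons(q(0), q(c)))))   [R1 at 1.1.1.1]
4. p(p(p(cons(q(0), q(c)))))  →  p(p(p(cons(0, q(c)))))   [R1 at 1.1.1.1]
5. p(p(p(cons(0, q(c)))))  →  p(p(p(cons(0, c))))   [R1 at 1.1.1.2]

p(p(p(cons(0, c))))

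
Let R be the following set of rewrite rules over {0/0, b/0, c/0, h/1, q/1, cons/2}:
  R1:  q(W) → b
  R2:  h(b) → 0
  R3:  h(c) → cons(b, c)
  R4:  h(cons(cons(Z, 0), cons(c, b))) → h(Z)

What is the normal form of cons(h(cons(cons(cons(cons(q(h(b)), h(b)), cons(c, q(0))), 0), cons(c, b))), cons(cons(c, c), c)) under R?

1. cons(h(cons(cons(cons(cons(q(h(b)), h(b)), cons(c, q(0))), 0), cons(c, b))), cons(cons(c, c), c))  →  cons(h(cons(cons(q(h(b)), h(b)), cons(c, q(0)))), cons(cons(c, c), c))   [R4 at 1]
2. cons(h(cons(cons(q(h(b)), h(b)), cons(c, q(0)))), cons(cons(c, c), c))  →  cons(h(cons(cons(b, h(b)), cons(c, q(0)))), cons(cons(c, c), c))   [R1 at 1.1.1.1]
3. cons(h(cons(cons(b, h(b)), cons(c, q(0)))), cons(cons(c, c), c))  →  cons(h(cons(cons(b, 0), cons(c, q(0)))), cons(cons(c, c), c))   [R2 at 1.1.1.2]
4. cons(h(cons(cons(b, 0), cons(c, q(0)))), cons(cons(c, c), c))  →  cons(h(cons(cons(b, 0), cons(c, b))), cons(cons(c, c), c))   [R1 at 1.1.2.2]
5. cons(h(cons(cons(b, 0), cons(c, b))), cons(cons(c, c), c))  →  cons(h(b), cons(cons(c, c), c))   [R4 at 1]
6. cons(h(b), cons(cons(c, c), c))  →  cons(0, cons(cons(c, c), c))   [R2 at 1]

cons(0, cons(cons(c, c), c))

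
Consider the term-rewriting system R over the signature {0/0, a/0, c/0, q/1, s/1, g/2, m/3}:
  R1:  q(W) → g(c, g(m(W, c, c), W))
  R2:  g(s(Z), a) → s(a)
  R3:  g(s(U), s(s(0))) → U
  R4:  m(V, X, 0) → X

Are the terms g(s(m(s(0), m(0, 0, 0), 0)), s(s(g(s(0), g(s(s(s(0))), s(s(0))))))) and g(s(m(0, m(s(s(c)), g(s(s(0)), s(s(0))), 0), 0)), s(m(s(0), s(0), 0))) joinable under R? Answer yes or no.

no — NF(t₁) = 0, NF(t₂) = s(0)

Reduce t₁ = g(s(m(s(0), m(0, 0, 0), 0)), s(s(g(s(0), g(s(s(s(0))), s(s(0))))))):
1. g(s(m(s(0), m(0, 0, 0), 0)), s(s(g(s(0), g(s(s(s(0))), s(s(0)))))))  →  g(s(m(0, 0, 0)), s(s(g(s(0), g(s(s(s(0))), s(s(0)))))))   [R4 at 1.1]
2. g(s(m(0, 0, 0)), s(s(g(s(0), g(s(s(s(0))), s(s(0)))))))  →  g(s(0), s(s(g(s(0), g(s(s(s(0))), s(s(0)))))))   [R4 at 1.1]
3. g(s(0), s(s(g(s(0), g(s(s(s(0))), s(s(0)))))))  →  g(s(0), s(s(g(s(0), s(s(0))))))   [R3 at 2.1.1.2]
4. g(s(0), s(s(g(s(0), s(s(0))))))  →  g(s(0), s(s(0)))   [R3 at 2.1.1]
5. g(s(0), s(s(0)))  →  0   [R3 at ε]

Reduce t₂ = g(s(m(0, m(s(s(c)), g(s(s(0)), s(s(0))), 0), 0)), s(m(s(0), s(0), 0))):
1. g(s(m(0, m(s(s(c)), g(s(s(0)), s(s(0))), 0), 0)), s(m(s(0), s(0), 0)))  →  g(s(m(s(s(c)), g(s(s(0)), s(s(0))), 0)), s(m(s(0), s(0), 0)))   [R4 at 1.1]
2. g(s(m(s(s(c)), g(s(s(0)), s(s(0))), 0)), s(m(s(0), s(0), 0)))  →  g(s(g(s(s(0)), s(s(0)))), s(m(s(0), s(0), 0)))   [R4 at 1.1]
3. g(s(g(s(s(0)), s(s(0)))), s(m(s(0), s(0), 0)))  →  g(s(s(0)), s(m(s(0), s(0), 0)))   [R3 at 1.1]
4. g(s(s(0)), s(m(s(0), s(0), 0)))  →  g(s(s(0)), s(s(0)))   [R4 at 2.1]
5. g(s(s(0)), s(s(0)))  →  s(0)   [R3 at ε]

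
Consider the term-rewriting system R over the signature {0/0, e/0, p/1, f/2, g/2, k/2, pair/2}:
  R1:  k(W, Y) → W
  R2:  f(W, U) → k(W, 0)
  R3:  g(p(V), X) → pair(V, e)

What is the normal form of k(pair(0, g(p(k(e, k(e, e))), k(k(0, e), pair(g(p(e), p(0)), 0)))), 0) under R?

pair(0, pair(e, e))

1. k(pair(0, g(p(k(e, k(e, e))), k(k(0, e), pair(g(p(e), p(0)), 0)))), 0)  →  pair(0, g(p(k(e, k(e, e))), k(k(0, e), pair(g(p(e), p(0)), 0))))   [R1 at ε]
2. pair(0, g(p(k(e, k(e, e))), k(k(0, e), pair(g(p(e), p(0)), 0))))  →  pair(0, pair(k(e, k(e, e)), e))   [R3 at 2]
3. pair(0, pair(k(e, k(e, e)), e))  →  pair(0, pair(e, e))   [R1 at 2.1]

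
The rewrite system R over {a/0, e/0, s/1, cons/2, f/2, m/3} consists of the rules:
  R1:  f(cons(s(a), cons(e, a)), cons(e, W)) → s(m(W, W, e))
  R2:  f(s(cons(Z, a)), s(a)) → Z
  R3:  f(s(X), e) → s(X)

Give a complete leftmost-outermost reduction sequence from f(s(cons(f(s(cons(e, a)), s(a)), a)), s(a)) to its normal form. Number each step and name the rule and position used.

1. f(s(cons(f(s(cons(e, a)), s(a)), a)), s(a))  →  f(s(cons(e, a)), s(a))   [R2 at ε]
2. f(s(cons(e, a)), s(a))  →  e   [R2 at ε]

e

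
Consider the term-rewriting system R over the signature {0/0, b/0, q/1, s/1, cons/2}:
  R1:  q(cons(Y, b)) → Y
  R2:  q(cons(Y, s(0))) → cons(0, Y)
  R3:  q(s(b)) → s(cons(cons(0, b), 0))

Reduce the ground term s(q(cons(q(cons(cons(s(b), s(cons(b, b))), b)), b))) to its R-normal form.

s(cons(s(b), s(cons(b, b))))

1. s(q(cons(q(cons(cons(s(b), s(cons(b, b))), b)), b)))  →  s(q(cons(cons(s(b), s(cons(b, b))), b)))   [R1 at 1]
2. s(q(cons(cons(s(b), s(cons(b, b))), b)))  →  s(cons(s(b), s(cons(b, b))))   [R1 at 1]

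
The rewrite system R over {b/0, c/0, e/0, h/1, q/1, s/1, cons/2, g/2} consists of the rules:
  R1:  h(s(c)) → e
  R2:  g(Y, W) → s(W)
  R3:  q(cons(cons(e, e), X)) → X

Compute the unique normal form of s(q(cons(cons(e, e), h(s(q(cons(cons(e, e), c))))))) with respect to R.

1. s(q(cons(cons(e, e), h(s(q(cons(cons(e, e), c)))))))  →  s(h(s(q(cons(cons(e, e), c)))))   [R3 at 1]
2. s(h(s(q(cons(cons(e, e), c)))))  →  s(h(s(c)))   [R3 at 1.1.1]
3. s(h(s(c)))  →  s(e)   [R1 at 1]

s(e)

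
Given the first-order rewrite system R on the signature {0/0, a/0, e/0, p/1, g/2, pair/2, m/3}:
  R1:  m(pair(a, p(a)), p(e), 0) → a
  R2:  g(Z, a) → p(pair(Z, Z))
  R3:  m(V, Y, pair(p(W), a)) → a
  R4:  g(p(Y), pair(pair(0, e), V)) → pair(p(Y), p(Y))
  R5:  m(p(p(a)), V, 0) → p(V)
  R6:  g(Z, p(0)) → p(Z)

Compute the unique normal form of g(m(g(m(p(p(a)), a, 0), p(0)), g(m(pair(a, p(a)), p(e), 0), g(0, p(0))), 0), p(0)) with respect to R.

1. g(m(g(m(p(p(a)), a, 0), p(0)), g(m(pair(a, p(a)), p(e), 0), g(0, p(0))), 0), p(0))  →  p(m(g(m(p(p(a)), a, 0), p(0)), g(m(pair(a, p(a)), p(e), 0), g(0, p(0))), 0))   [R6 at ε]
2. p(m(g(m(p(p(a)), a, 0), p(0)), g(m(pair(a, p(a)), p(e), 0), g(0, p(0))), 0))  →  p(m(p(m(p(p(a)), a, 0)), g(m(pair(a, p(a)), p(e), 0), g(0, p(0))), 0))   [R6 at 1.1]
3. p(m(p(m(p(p(a)), a, 0)), g(m(pair(a, p(a)), p(e), 0), g(0, p(0))), 0))  →  p(m(p(p(a)), g(m(pair(a, p(a)), p(e), 0), g(0, p(0))), 0))   [R5 at 1.1.1]
4. p(m(p(p(a)), g(m(pair(a, p(a)), p(e), 0), g(0, p(0))), 0))  →  p(p(g(m(pair(a, p(a)), p(e), 0), g(0, p(0)))))   [R5 at 1]
5. p(p(g(m(pair(a, p(a)), p(e), 0), g(0, p(0)))))  →  p(p(g(a, g(0, p(0)))))   [R1 at 1.1.1]
6. p(p(g(a, g(0, p(0)))))  →  p(p(g(a, p(0))))   [R6 at 1.1.2]
7. p(p(g(a, p(0))))  →  p(p(p(a)))   [R6 at 1.1]

p(p(p(a)))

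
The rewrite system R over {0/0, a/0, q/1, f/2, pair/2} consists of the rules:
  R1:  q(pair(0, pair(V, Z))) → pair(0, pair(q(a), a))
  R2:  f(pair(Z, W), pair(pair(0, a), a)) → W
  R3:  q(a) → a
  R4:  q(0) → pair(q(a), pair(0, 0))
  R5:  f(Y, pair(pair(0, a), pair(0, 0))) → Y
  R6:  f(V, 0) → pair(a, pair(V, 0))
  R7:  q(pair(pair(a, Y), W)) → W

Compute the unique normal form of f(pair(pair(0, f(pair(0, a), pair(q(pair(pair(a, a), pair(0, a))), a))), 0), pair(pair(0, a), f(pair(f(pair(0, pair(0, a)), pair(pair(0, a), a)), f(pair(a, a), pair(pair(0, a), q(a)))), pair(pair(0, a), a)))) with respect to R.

0

1. f(pair(pair(0, f(pair(0, a), pair(q(pair(pair(a, a), pair(0, a))), a))), 0), pair(pair(0, a), f(pair(f(pair(0, pair(0, a)), pair(pair(0, a), a)), f(pair(a, a), pair(pair(0, a), q(a)))), pair(pair(0, a), a))))  →  f(pair(pair(0, f(pair(0, a), pair(pair(0, a), a))), 0), pair(pair(0, a), f(pair(f(pair(0, pair(0, a)), pair(pair(0, a), a)), f(pair(a, a), pair(pair(0, a), q(a)))), pair(pair(0, a), a))))   [R7 at 1.1.2.2.1]
2. f(pair(pair(0, f(pair(0, a), pair(pair(0, a), a))), 0), pair(pair(0, a), f(pair(f(pair(0, pair(0, a)), pair(pair(0, a), a)), f(pair(a, a), pair(pair(0, a), q(a)))), pair(pair(0, a), a))))  →  f(pair(pair(0, a), 0), pair(pair(0, a), f(pair(f(pair(0, pair(0, a)), pair(pair(0, a), a)), f(pair(a, a), pair(pair(0, a), q(a)))), pair(pair(0, a), a))))   [R2 at 1.1.2]
3. f(pair(pair(0, a), 0), pair(pair(0, a), f(pair(f(pair(0, pair(0, a)), pair(pair(0, a), a)), f(pair(a, a), pair(pair(0, a), q(a)))), pair(pair(0, a), a))))  →  f(pair(pair(0, a), 0), pair(pair(0, a), f(pair(a, a), pair(pair(0, a), q(a)))))   [R2 at 2.2]
4. f(pair(pair(0, a), 0), pair(pair(0, a), f(pair(a, a), pair(pair(0, a), q(a)))))  →  f(pair(pair(0, a), 0), pair(pair(0, a), f(pair(a, a), pair(pair(0, a), a))))   [R3 at 2.2.2.2]
5. f(pair(pair(0, a), 0), pair(pair(0, a), f(pair(a, a), pair(pair(0, a), a))))  →  f(pair(pair(0, a), 0), pair(pair(0, a), a))   [R2 at 2.2]
6. f(pair(pair(0, a), 0), pair(pair(0, a), a))  →  0   [R2 at ε]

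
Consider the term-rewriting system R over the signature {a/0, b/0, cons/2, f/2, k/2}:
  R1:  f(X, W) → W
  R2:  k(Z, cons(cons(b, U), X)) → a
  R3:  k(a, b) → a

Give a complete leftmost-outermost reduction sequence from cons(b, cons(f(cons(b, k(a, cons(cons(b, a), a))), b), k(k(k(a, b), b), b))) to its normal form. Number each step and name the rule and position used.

cons(b, cons(b, a))

1. cons(b, cons(f(cons(b, k(a, cons(cons(b, a), a))), b), k(k(k(a, b), b), b)))  →  cons(b, cons(b, k(k(k(a, b), b), b)))   [R1 at 2.1]
2. cons(b, cons(b, k(k(k(a, b), b), b)))  →  cons(b, cons(b, k(k(a, b), b)))   [R3 at 2.2.1.1]
3. cons(b, cons(b, k(k(a, b), b)))  →  cons(b, cons(b, k(a, b)))   [R3 at 2.2.1]
4. cons(b, cons(b, k(a, b)))  →  cons(b, cons(b, a))   [R3 at 2.2]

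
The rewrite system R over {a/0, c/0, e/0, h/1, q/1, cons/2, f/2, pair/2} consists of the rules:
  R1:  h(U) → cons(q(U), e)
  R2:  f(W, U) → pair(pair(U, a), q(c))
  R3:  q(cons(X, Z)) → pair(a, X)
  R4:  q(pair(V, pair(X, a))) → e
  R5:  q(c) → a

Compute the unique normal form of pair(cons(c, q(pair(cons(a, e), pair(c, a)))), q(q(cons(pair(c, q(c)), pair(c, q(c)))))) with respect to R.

1. pair(cons(c, q(pair(cons(a, e), pair(c, a)))), q(q(cons(pair(c, q(c)), pair(c, q(c))))))  →  pair(cons(c, e), q(q(cons(pair(c, q(c)), pair(c, q(c))))))   [R4 at 1.2]
2. pair(cons(c, e), q(q(cons(pair(c, q(c)), pair(c, q(c))))))  →  pair(cons(c, e), q(pair(a, pair(c, q(c)))))   [R3 at 2.1]
3. pair(cons(c, e), q(pair(a, pair(c, q(c)))))  →  pair(cons(c, e), q(pair(a, pair(c, a))))   [R5 at 2.1.2.2]
4. pair(cons(c, e), q(pair(a, pair(c, a))))  →  pair(cons(c, e), e)   [R4 at 2]

pair(cons(c, e), e)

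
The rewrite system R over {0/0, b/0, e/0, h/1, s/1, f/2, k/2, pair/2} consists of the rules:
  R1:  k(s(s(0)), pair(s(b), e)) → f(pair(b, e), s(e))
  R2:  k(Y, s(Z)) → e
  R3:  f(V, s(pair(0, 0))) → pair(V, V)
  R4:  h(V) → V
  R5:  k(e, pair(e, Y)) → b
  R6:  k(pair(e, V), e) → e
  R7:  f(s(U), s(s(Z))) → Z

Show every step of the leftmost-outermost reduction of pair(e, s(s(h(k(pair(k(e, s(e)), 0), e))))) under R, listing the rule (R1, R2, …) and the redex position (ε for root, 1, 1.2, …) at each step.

1. pair(e, s(s(h(k(pair(k(e, s(e)), 0), e)))))  →  pair(e, s(s(k(pair(k(e, s(e)), 0), e))))   [R4 at 2.1.1]
2. pair(e, s(s(k(pair(k(e, s(e)), 0), e))))  →  pair(e, s(s(k(pair(e, 0), e))))   [R2 at 2.1.1.1.1]
3. pair(e, s(s(k(pair(e, 0), e))))  →  pair(e, s(s(e)))   [R6 at 2.1.1]

pair(e, s(s(e)))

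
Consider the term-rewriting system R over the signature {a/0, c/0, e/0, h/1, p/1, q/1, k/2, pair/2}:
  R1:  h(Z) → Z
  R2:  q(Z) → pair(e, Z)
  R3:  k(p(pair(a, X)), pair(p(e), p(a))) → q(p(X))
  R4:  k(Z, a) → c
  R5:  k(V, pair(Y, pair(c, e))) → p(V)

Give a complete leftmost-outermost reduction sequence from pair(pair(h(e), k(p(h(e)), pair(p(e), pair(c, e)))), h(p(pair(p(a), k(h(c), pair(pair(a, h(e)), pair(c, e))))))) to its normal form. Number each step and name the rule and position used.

pair(pair(e, p(p(e))), p(pair(p(a), p(c))))

1. pair(pair(h(e), k(p(h(e)), pair(p(e), pair(c, e)))), h(p(pair(p(a), k(h(c), pair(pair(a, h(e)), pair(c, e)))))))  →  pair(pair(e, k(p(h(e)), pair(p(e), pair(c, e)))), h(p(pair(p(a), k(h(c), pair(pair(a, h(e)), pair(c, e)))))))   [R1 at 1.1]
2. pair(pair(e, k(p(h(e)), pair(p(e), pair(c, e)))), h(p(pair(p(a), k(h(c), pair(pair(a, h(e)), pair(c, e)))))))  →  pair(pair(e, p(p(h(e)))), h(p(pair(p(a), k(h(c), pair(pair(a, h(e)), pair(c, e)))))))   [R5 at 1.2]
3. pair(pair(e, p(p(h(e)))), h(p(pair(p(a), k(h(c), pair(pair(a, h(e)), pair(c, e)))))))  →  pair(pair(e, p(p(e))), h(p(pair(p(a), k(h(c), pair(pair(a, h(e)), pair(c, e)))))))   [R1 at 1.2.1.1]
4. pair(pair(e, p(p(e))), h(p(pair(p(a), k(h(c), pair(pair(a, h(e)), pair(c, e)))))))  →  pair(pair(e, p(p(e))), p(pair(p(a), k(h(c), pair(pair(a, h(e)), pair(c, e))))))   [R1 at 2]
5. pair(pair(e, p(p(e))), p(pair(p(a), k(h(c), pair(pair(a, h(e)), pair(c, e))))))  →  pair(pair(e, p(p(e))), p(pair(p(a), p(h(c)))))   [R5 at 2.1.2]
6. pair(pair(e, p(p(e))), p(pair(p(a), p(h(c)))))  →  pair(pair(e, p(p(e))), p(pair(p(a), p(c))))   [R1 at 2.1.2.1]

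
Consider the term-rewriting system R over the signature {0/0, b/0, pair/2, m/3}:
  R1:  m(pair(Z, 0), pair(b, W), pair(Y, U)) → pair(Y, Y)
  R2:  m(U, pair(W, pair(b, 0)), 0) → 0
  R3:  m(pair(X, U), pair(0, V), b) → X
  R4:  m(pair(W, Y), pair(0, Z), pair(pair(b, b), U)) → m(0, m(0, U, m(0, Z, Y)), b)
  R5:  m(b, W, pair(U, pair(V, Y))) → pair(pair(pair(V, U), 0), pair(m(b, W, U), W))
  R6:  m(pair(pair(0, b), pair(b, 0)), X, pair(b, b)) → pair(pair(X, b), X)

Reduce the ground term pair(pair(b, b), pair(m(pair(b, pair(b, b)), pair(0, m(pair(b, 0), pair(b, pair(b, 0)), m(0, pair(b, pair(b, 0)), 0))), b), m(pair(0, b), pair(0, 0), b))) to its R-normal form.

pair(pair(b, b), pair(b, 0))

1. pair(pair(b, b), pair(m(pair(b, pair(b, b)), pair(0, m(pair(b, 0), pair(b, pair(b, 0)), m(0, pair(b, pair(b, 0)), 0))), b), m(pair(0, b), pair(0, 0), b)))  →  pair(pair(b, b), pair(b, m(pair(0, b), pair(0, 0), b)))   [R3 at 2.1]
2. pair(pair(b, b), pair(b, m(pair(0, b), pair(0, 0), b)))  →  pair(pair(b, b), pair(b, 0))   [R3 at 2.2]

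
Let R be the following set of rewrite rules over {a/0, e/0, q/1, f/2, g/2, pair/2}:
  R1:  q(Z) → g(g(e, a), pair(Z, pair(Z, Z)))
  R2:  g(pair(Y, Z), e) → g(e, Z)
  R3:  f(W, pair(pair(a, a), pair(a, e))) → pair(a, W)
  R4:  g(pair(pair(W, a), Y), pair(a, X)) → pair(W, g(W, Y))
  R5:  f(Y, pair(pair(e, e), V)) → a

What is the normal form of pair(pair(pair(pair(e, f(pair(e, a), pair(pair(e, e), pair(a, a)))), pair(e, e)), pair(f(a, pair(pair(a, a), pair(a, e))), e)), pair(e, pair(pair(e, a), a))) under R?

1. pair(pair(pair(pair(e, f(pair(e, a), pair(pair(e, e), pair(a, a)))), pair(e, e)), pair(f(a, pair(pair(a, a), pair(a, e))), e)), pair(e, pair(pair(e, a), a)))  →  pair(pair(pair(pair(e, a), pair(e, e)), pair(f(a, pair(pair(a, a), pair(a, e))), e)), pair(e, pair(pair(e, a), a)))   [R5 at 1.1.1.2]
2. pair(pair(pair(pair(e, a), pair(e, e)), pair(f(a, pair(pair(a, a), pair(a, e))), e)), pair(e, pair(pair(e, a), a)))  →  pair(pair(pair(pair(e, a), pair(e, e)), pair(pair(a, a), e)), pair(e, pair(pair(e, a), a)))   [R3 at 1.2.1]

pair(pair(pair(pair(e, a), pair(e, e)), pair(pair(a, a), e)), pair(e, pair(pair(e, a), a)))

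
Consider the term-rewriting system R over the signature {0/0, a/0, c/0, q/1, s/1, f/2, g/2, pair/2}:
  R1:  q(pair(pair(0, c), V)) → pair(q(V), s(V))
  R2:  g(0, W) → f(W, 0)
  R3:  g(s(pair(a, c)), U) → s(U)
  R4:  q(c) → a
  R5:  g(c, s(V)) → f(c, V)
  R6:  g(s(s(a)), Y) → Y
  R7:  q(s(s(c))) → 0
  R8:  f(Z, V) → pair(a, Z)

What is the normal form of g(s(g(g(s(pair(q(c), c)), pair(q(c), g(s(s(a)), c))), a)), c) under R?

c

1. g(s(g(g(s(pair(q(c), c)), pair(q(c), g(s(s(a)), c))), a)), c)  →  g(s(g(g(s(pair(a, c)), pair(q(c), g(s(s(a)), c))), a)), c)   [R4 at 1.1.1.1.1.1]
2. g(s(g(g(s(pair(a, c)), pair(q(c), g(s(s(a)), c))), a)), c)  →  g(s(g(s(pair(q(c), g(s(s(a)), c))), a)), c)   [R3 at 1.1.1]
3. g(s(g(s(pair(q(c), g(s(s(a)), c))), a)), c)  →  g(s(g(s(pair(a, g(s(s(a)), c))), a)), c)   [R4 at 1.1.1.1.1]
4. g(s(g(s(pair(a, g(s(s(a)), c))), a)), c)  →  g(s(g(s(pair(a, c)), a)), c)   [R6 at 1.1.1.1.2]
5. g(s(g(s(pair(a, c)), a)), c)  →  g(s(s(a)), c)   [R3 at 1.1]
6. g(s(s(a)), c)  →  c   [R6 at ε]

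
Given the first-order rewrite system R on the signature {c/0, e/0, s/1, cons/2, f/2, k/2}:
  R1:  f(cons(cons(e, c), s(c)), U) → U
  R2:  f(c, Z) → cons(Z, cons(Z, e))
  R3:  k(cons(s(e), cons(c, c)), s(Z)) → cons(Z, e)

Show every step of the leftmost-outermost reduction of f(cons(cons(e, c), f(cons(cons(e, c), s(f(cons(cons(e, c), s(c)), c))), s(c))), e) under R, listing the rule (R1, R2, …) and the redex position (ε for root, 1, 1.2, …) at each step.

e

1. f(cons(cons(e, c), f(cons(cons(e, c), s(f(cons(cons(e, c), s(c)), c))), s(c))), e)  →  f(cons(cons(e, c), f(cons(cons(e, c), s(c)), s(c))), e)   [R1 at 1.2.1.2.1]
2. f(cons(cons(e, c), f(cons(cons(e, c), s(c)), s(c))), e)  →  f(cons(cons(e, c), s(c)), e)   [R1 at 1.2]
3. f(cons(cons(e, c), s(c)), e)  →  e   [R1 at ε]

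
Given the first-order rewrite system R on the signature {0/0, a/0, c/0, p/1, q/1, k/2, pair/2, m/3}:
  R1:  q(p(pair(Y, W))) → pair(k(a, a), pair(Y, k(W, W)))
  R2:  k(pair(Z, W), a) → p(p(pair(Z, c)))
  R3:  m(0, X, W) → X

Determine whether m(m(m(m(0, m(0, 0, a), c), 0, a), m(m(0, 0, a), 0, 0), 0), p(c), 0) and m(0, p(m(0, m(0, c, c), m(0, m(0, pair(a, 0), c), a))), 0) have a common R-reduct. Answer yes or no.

yes — NF(t₁) = p(c), NF(t₂) = p(c)

Reduce t₁ = m(m(m(m(0, m(0, 0, a), c), 0, a), m(m(0, 0, a), 0, 0), 0), p(c), 0):
1. m(m(m(m(0, m(0, 0, a), c), 0, a), m(m(0, 0, a), 0, 0), 0), p(c), 0)  →  m(m(m(m(0, 0, a), 0, a), m(m(0, 0, a), 0, 0), 0), p(c), 0)   [R3 at 1.1.1]
2. m(m(m(m(0, 0, a), 0, a), m(m(0, 0, a), 0, 0), 0), p(c), 0)  →  m(m(m(0, 0, a), m(m(0, 0, a), 0, 0), 0), p(c), 0)   [R3 at 1.1.1]
3. m(m(m(0, 0, a), m(m(0, 0, a), 0, 0), 0), p(c), 0)  →  m(m(0, m(m(0, 0, a), 0, 0), 0), p(c), 0)   [R3 at 1.1]
4. m(m(0, m(m(0, 0, a), 0, 0), 0), p(c), 0)  →  m(m(m(0, 0, a), 0, 0), p(c), 0)   [R3 at 1]
5. m(m(m(0, 0, a), 0, 0), p(c), 0)  →  m(m(0, 0, 0), p(c), 0)   [R3 at 1.1]
6. m(m(0, 0, 0), p(c), 0)  →  m(0, p(c), 0)   [R3 at 1]
7. m(0, p(c), 0)  →  p(c)   [R3 at ε]

Reduce t₂ = m(0, p(m(0, m(0, c, c), m(0, m(0, pair(a, 0), c), a))), 0):
1. m(0, p(m(0, m(0, c, c), m(0, m(0, pair(a, 0), c), a))), 0)  →  p(m(0, m(0, c, c), m(0, m(0, pair(a, 0), c), a)))   [R3 at ε]
2. p(m(0, m(0, c, c), m(0, m(0, pair(a, 0), c), a)))  →  p(m(0, c, c))   [R3 at 1]
3. p(m(0, c, c))  →  p(c)   [R3 at 1]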